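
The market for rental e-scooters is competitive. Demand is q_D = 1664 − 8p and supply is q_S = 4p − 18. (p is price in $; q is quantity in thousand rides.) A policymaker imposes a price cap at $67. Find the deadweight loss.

In inverse form: demand p = 208 − 0.125q, supply p = 4.5 + 0.25q.
Competitive equilibrium: 208 − 0.125q = 4.5 + 0.25q → q* = 542.66667, p* = 140.16667.
At the ceiling p = 67, quantity supplied = (67 − 4.5)/0.25 = 250.
Willingness to pay at q' = 250: 208 − 0.125·250 = 176.75.
Δq = 542.66667 − 250 = 292.66667; wedge = 176.75 − 67 = 109.75.
Welfare loss = ½ × 292.66667 × 109.75 = $16060.08 thousand.

$16060.08 thousand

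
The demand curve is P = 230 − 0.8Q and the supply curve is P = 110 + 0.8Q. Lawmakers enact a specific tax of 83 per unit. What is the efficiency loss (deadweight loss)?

Competitive equilibrium: 230 − 0.8Q = 110 + 0.8Q → Q* = 75, P* = 170.
With the tax, the buyer price exceeds the seller price by 83: (230 − 0.8Q) − (110 + 0.8Q) = 83 → Q' = 23.125.
ΔQ = 75 − 23.125 = 51.875; the wedge equals the tax, 83.
Deadweight loss = ½ × 51.875 × 83 = 2152.81.

2152.81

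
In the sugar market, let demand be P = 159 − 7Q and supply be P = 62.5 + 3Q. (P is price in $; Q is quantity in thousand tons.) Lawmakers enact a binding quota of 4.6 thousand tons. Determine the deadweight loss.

$127.51 thousand

Competitive equilibrium: 159 − 7Q = 62.5 + 3Q → Q* = 9.65, P* = 91.45.
At Q = 4.6: demand price = 159 − 7·4.6 = 126.8; supply price = 62.5 + 3·4.6 = 76.3.
ΔQ = 9.65 − 4.6 = 5.05; wedge = 126.8 − 76.3 = 50.5.
Deadweight loss = ½ × 5.05 × 50.5 = $127.51 thousand.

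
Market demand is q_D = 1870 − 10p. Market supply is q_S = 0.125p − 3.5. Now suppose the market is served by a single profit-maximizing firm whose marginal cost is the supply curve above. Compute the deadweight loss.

0.23

In inverse form: demand p = 187 − 0.1q, supply p = 28 + 8q.
Competitive equilibrium: 187 − 0.1q = 28 + 8q → q* = 19.6296, p* = 185.037.
Marginal revenue: MR = 187 − 0.2q. Set MR = MC: 187 − 0.2q = 28 + 8q → q_m = 19.3902.
Price p_m = 187 − 0.1·19.3902 = 185.061; MC(q_m) = 28 + 8·19.3902 = 183.1216.
Competitive q* = 19.6296, so Δq = 0.2394; wedge = 185.061 − 183.1216 = 1.9394.
The triangle = ½ × 0.2394 × 1.9394 = 0.23.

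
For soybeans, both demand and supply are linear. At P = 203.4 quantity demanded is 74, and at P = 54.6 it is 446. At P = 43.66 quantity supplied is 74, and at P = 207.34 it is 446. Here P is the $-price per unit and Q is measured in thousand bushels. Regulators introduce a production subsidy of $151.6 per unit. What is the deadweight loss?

Demand slope = (54.6 − 203.4)/(446 − 74) = −0.4, so P = 233 − 0.4Q.
Supply slope = (207.34 − 43.66)/(446 − 74) = 0.44, so P = 11.1 + 0.44Q.
Competitive equilibrium: 233 − 0.4Q = 11.1 + 0.44Q → Q* = 264.1667, P* = 127.3333.
The subsidy lowers effective supply by 151.6: P = 0.44Q − 140.5.
New quantity: 233 − 0.4Q = 0.44Q − 140.5 → Q' = 444.6429.
Overproduction ΔQ = 444.6429 − 264.1667 = 180.4762; wedge = subsidy = 151.6.
The triangle = ½ × 180.4762 × 151.6 = $13680.10 thousand.

$13680.10 thousand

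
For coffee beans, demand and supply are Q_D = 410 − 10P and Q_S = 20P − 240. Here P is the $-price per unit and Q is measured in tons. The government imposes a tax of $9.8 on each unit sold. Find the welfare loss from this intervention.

In inverse form: demand P = 41 − 0.1Q, supply P = 12 + 0.05Q.
Competitive equilibrium: 41 − 0.1Q = 12 + 0.05Q → Q* = 193.3333, P* = 21.6667.
With the tax, the buyer price exceeds the seller price by 9.8: (41 − 0.1Q) − (12 + 0.05Q) = 9.8 → Q' = 128.
ΔQ = 193.3333 − 128 = 65.3333; the wedge equals the tax, 9.8.
Welfare loss = ½ × 65.3333 × 9.8 = $320.13.

$320.13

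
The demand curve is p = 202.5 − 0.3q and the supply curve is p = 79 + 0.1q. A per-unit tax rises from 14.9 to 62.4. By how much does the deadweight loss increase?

4589.69

Competitive equilibrium: 202.5 − 0.3q = 79 + 0.1q → q* = 308.75, p* = 109.875.
For a per-unit tax t: Δq = t/0.4, so DWL = ½·t·(t/0.4) = t²/0.8.
At t = 14.9: DWL = 277.513. At t = 62.4: DWL = 4867.2.
Increase = 4867.2 − 277.513 = 4589.69.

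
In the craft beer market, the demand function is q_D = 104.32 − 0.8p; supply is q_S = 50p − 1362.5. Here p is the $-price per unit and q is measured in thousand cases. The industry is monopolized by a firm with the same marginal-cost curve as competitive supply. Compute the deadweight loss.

In inverse form: demand p = 130.4 − 1.25q, supply p = 27.25 + 0.02q.
Competitive equilibrium: 130.4 − 1.25q = 27.25 + 0.02q → q* = 81.2205, p* = 28.8744.
Marginal revenue: MR = 130.4 − 2.5q. Set MR = MC: 130.4 − 2.5q = 27.25 + 0.02q → q_m = 40.9325.
Price p_m = 130.4 − 1.25·40.9325 = 79.2344; MC(q_m) = 27.25 + 0.02·40.9325 = 28.0687.
Competitive q* = 81.2205, so Δq = 40.288; wedge = 79.2344 − 28.0687 = 51.1657.
Deadweight loss = ½ × 40.288 × 51.1657 = $1030.68 thousand.

$1030.68 thousand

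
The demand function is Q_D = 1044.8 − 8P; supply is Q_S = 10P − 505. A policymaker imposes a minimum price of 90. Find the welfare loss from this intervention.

In inverse form: demand P = 130.6 − 0.125Q, supply P = 50.5 + 0.1Q.
Competitive equilibrium: 130.6 − 0.125Q = 50.5 + 0.1Q → Q* = 356, P* = 86.1.
At the floor P = 90, quantity demanded = (130.6 − 90)/0.125 = 324.8.
Sellers' marginal cost at Q' = 324.8: 50.5 + 0.1·324.8 = 82.98.
ΔQ = 356 − 324.8 = 31.2; wedge = 90 − 82.98 = 7.02.
Welfare loss = ½ × 31.2 × 7.02 = 109.512.

109.512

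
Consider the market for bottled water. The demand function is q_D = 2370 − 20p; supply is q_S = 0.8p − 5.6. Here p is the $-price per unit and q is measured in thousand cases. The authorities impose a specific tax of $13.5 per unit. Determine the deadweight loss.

In inverse form: demand p = 118.5 − 0.05q, supply p = 7 + 1.25q.
Competitive equilibrium: 118.5 − 0.05q = 7 + 1.25q → q* = 85.7692, p* = 114.2115.
With the tax, the buyer price exceeds the seller price by 13.5: (118.5 − 0.05q) − (7 + 1.25q) = 13.5 → q' = 75.3846.
Δq = 85.7692 − 75.3846 = 10.3846; the wedge equals the tax, 13.5.
DWL = ½ × 10.3846 × 13.5 = $70.10 thousand.

$70.10 thousand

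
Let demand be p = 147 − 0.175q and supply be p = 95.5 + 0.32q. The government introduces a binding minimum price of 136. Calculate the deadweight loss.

419.78

Competitive equilibrium: 147 − 0.175q = 95.5 + 0.32q → q* = 104.0404, p* = 128.7929.
At the floor p = 136, quantity demanded = (147 − 136)/0.175 = 62.8571.
Sellers' marginal cost at q' = 62.8571: 95.5 + 0.32·62.8571 = 115.6143.
Δq = 104.0404 − 62.8571 = 41.1833; wedge = 136 − 115.6143 = 20.3857.
DWL = ½ × 41.1833 × 20.3857 = 419.78.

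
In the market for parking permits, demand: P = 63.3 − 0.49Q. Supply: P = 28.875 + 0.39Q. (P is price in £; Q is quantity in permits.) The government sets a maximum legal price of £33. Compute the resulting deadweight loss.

£358.45

Competitive equilibrium: 63.3 − 0.49Q = 28.875 + 0.39Q → Q* = 39.1193, P* = 44.1315.
At the ceiling P = 33, quantity supplied = (33 − 28.875)/0.39 = 10.5769.
Willingness to pay at Q' = 10.5769: 63.3 − 0.49·10.5769 = 58.1173.
ΔQ = 39.1193 − 10.5769 = 28.5424; wedge = 58.1173 − 33 = 25.1173.
DWL = ½ × 28.5424 × 25.1173 = £358.45.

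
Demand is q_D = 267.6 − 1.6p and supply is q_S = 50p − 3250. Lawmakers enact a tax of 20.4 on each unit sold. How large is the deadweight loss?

In inverse form: demand p = 167.25 − 0.625q, supply p = 65 + 0.02q.
Competitive equilibrium: 167.25 − 0.625q = 65 + 0.02q → q* = 158.5271, p* = 68.1705.
With the tax, the buyer price exceeds the seller price by 20.4: (167.25 − 0.625q) − (65 + 0.02q) = 20.4 → q' = 126.8992.
Δq = 158.5271 − 126.8992 = 31.6279; the wedge equals the tax, 20.4.
Welfare loss = ½ × 31.6279 × 20.4 = 322.60.

322.60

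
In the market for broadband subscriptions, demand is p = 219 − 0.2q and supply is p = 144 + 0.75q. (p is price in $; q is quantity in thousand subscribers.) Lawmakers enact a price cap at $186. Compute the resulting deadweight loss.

Competitive equilibrium: 219 − 0.2q = 144 + 0.75q → q* = 78.9474, p* = 203.2105.
At the ceiling p = 186, quantity supplied = (186 − 144)/0.75 = 56.
Willingness to pay at q' = 56: 219 − 0.2·56 = 207.8.
Δq = 78.9474 − 56 = 22.9474; wedge = 207.8 − 186 = 21.8.
The triangle = ½ × 22.9474 × 21.8 = $250.13 thousand.

$250.13 thousand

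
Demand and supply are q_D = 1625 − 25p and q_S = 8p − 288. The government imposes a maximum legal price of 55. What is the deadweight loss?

In inverse form: demand p = 65 − 0.04q, supply p = 36 + 0.125q.
Competitive equilibrium: 65 − 0.04q = 36 + 0.125q → q* = 175.7576, p* = 57.9697.
At the ceiling p = 55, quantity supplied = (55 − 36)/0.125 = 152.
Willingness to pay at q' = 152: 65 − 0.04·152 = 58.92.
Δq = 175.7576 − 152 = 23.7576; wedge = 58.92 − 55 = 3.92.
Welfare loss = ½ × 23.7576 × 3.92 = 46.56.

46.56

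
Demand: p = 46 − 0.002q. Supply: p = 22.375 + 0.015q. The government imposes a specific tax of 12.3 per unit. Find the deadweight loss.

Competitive equilibrium: 46 − 0.002q = 22.375 + 0.015q → q* = 1389.7059, p* = 43.2206.
With the tax, the buyer price exceeds the seller price by 12.3: (46 − 0.002q) − (22.375 + 0.015q) = 12.3 → q' = 666.1765.
Δq = 1389.7059 − 666.1765 = 723.5294; the wedge equals the tax, 12.3.
Welfare loss = ½ × 723.5294 × 12.3 = 4449.71.

4449.71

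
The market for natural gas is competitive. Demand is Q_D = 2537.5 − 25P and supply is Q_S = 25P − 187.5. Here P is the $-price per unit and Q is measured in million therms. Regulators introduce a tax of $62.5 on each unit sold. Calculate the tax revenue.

In inverse form: demand P = 101.5 − 0.04Q, supply P = 7.5 + 0.04Q.
Competitive equilibrium: 101.5 − 0.04Q = 7.5 + 0.04Q → Q* = 1175, P* = 54.5.
With the tax, the buyer price exceeds the seller price by 62.5: (101.5 − 0.04Q) − (7.5 + 0.04Q) = 62.5 → Q' = 393.75.
Tax revenue = 62.5 × 393.75 = $24609.375 million.

$24609.375 million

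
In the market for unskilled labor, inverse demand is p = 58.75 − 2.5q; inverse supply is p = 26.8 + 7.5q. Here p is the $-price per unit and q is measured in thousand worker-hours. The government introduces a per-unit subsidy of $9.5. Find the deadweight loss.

$4.51 thousand

Competitive equilibrium: 58.75 − 2.5q = 26.8 + 7.5q → q* = 3.195, p* = 50.7625.
The subsidy lowers effective supply by 9.5: p = 17.3 + 7.5q.
New quantity: 58.75 − 2.5q = 17.3 + 7.5q → q' = 4.145.
Overproduction Δq = 4.145 − 3.195 = 0.95; wedge = subsidy = 9.5.
Welfare loss = ½ × 0.95 × 9.5 = $4.51 thousand.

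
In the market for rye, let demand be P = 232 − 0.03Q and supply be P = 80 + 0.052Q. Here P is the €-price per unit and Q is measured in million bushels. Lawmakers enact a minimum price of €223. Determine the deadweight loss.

Competitive equilibrium: 232 − 0.03Q = 80 + 0.052Q → Q* = 1853.6585, P* = 176.3902.
At the floor P = 223, quantity demanded = (232 − 223)/0.03 = 300.
Sellers' marginal cost at Q' = 300: 80 + 0.052·300 = 95.6.
ΔQ = 1853.6585 − 300 = 1553.6585; wedge = 223 − 95.6 = 127.4.
Welfare loss = ½ × 1553.6585 × 127.4 = €98968.05 million.

€98968.05 million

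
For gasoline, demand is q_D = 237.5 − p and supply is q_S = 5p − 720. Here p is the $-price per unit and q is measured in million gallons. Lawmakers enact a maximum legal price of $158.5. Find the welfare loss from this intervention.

$17.60 million

In inverse form: demand p = 237.5 − q, supply p = 144 + 0.2q.
Competitive equilibrium: 237.5 − q = 144 + 0.2q → q* = 77.9167, p* = 159.5833.
At the ceiling p = 158.5, quantity supplied = (158.5 − 144)/0.2 = 72.5.
Willingness to pay at q' = 72.5: 237.5 − 1·72.5 = 165.
Δq = 77.9167 − 72.5 = 5.4167; wedge = 165 − 158.5 = 6.5.
DWL = ½ × 5.4167 × 6.5 = $17.60 million.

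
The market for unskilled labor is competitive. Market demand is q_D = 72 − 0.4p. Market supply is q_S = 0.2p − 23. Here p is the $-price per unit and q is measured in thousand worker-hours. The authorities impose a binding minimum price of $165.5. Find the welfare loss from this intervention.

In inverse form: demand p = 180 − 2.5q, supply p = 115 + 5q.
Competitive equilibrium: 180 − 2.5q = 115 + 5q → q* = 8.6667, p* = 158.3333.
At the floor p = 165.5, quantity demanded = (180 − 165.5)/2.5 = 5.8.
Sellers' marginal cost at q' = 5.8: 115 + 5·5.8 = 144.
Δq = 8.6667 − 5.8 = 2.8667; wedge = 165.5 − 144 = 21.5.
DWL = ½ × 2.8667 × 21.5 = $30.82 thousand.

$30.82 thousand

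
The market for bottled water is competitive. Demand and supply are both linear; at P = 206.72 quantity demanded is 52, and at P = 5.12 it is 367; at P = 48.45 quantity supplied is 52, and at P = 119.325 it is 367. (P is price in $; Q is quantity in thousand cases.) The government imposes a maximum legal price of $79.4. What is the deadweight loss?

$892.06 thousand

Demand slope = (5.12 − 206.72)/(367 − 52) = −0.64, so P = 240 − 0.64Q.
Supply slope = (119.325 − 48.45)/(367 − 52) = 0.225, so P = 36.75 + 0.225Q.
Competitive equilibrium: 240 − 0.64Q = 36.75 + 0.225Q → Q* = 234.9711, P* = 89.6185.
At the ceiling P = 79.4, quantity supplied = (79.4 − 36.75)/0.225 = 189.5556.
Willingness to pay at Q' = 189.5556: 240 − 0.64·189.5556 = 118.6844.
ΔQ = 234.9711 − 189.5556 = 45.4155; wedge = 118.6844 − 79.4 = 39.2844.
The triangle = ½ × 45.4155 × 39.2844 = $892.06 thousand.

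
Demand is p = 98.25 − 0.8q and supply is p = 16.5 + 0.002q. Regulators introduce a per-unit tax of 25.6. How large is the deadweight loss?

408.58

Competitive equilibrium: 98.25 − 0.8q = 16.5 + 0.002q → q* = 101.9327, p* = 16.7039.
With the tax, the buyer price exceeds the seller price by 25.6: (98.25 − 0.8q) − (16.5 + 0.002q) = 25.6 → q' = 70.0125.
Δq = 101.9327 − 70.0125 = 31.9202; the wedge equals the tax, 25.6.
Deadweight loss = ½ × 31.9202 × 25.6 = 408.58.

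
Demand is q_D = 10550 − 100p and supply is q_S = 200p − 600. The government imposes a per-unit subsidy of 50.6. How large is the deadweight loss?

In inverse form: demand p = 105.5 − 0.01q, supply p = 3 + 0.005q.
Competitive equilibrium: 105.5 − 0.01q = 3 + 0.005q → q* = 6833.33333, p* = 37.16667.
The subsidy lowers effective supply by 50.6: p = 0.005q − 47.6.
New quantity: 105.5 − 0.01q = 0.005q − 47.6 → q' = 10206.66667.
Overproduction Δq = 10206.66667 − 6833.33333 = 3373.33334; wedge = subsidy = 50.6.
DWL = ½ × 3373.33334 × 50.6 = 85345.33.

85345.33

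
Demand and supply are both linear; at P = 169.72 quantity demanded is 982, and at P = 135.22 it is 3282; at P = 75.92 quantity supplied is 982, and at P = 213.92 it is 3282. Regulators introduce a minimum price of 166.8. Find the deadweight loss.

41817.60

Demand slope = (135.22 − 169.72)/(3282 − 982) = −0.015, so P = 184.45 − 0.015Q.
Supply slope = (213.92 − 75.92)/(3282 − 982) = 0.06, so P = 17 + 0.06Q.
Competitive equilibrium: 184.45 − 0.015Q = 17 + 0.06Q → Q* = 2232.6667, P* = 150.96.
At the floor P = 166.8, quantity demanded = (184.45 − 166.8)/0.015 = 1176.6667.
Sellers' marginal cost at Q' = 1176.6667: 17 + 0.06·1176.6667 = 87.6.
ΔQ = 2232.6667 − 1176.6667 = 1056; wedge = 166.8 − 87.6 = 79.2.
Deadweight loss = ½ × 1056 × 79.2 = 41817.60.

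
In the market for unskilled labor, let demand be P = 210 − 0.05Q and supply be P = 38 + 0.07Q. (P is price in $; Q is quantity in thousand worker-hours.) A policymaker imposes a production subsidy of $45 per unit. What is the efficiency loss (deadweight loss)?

Competitive equilibrium: 210 − 0.05Q = 38 + 0.07Q → Q* = 1433.3333, P* = 138.3333.
The subsidy lowers effective supply by 45: P = 0.07Q − 7.
New quantity: 210 − 0.05Q = 0.07Q − 7 → Q' = 1808.3333.
Overproduction ΔQ = 1808.3333 − 1433.3333 = 375; wedge = subsidy = 45.
Deadweight loss = ½ × 375 × 45 = $8437.50 thousand.

$8437.50 thousand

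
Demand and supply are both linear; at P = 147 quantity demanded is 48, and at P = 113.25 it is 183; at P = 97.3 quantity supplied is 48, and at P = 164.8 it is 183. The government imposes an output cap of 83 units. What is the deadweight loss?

Demand slope = (113.25 − 147)/(183 − 48) = −0.25, so P = 159 − 0.25Q.
Supply slope = (164.8 − 97.3)/(183 − 48) = 0.5, so P = 73.3 + 0.5Q.
Competitive equilibrium: 159 − 0.25Q = 73.3 + 0.5Q → Q* = 114.2667, P* = 130.4333.
At Q = 83: demand price = 159 − 0.25·83 = 138.25; supply price = 73.3 + 0.5·83 = 114.8.
ΔQ = 114.2667 − 83 = 31.2667; wedge = 138.25 − 114.8 = 23.45.
The triangle = ½ × 31.2667 × 23.45 = 366.60.

366.60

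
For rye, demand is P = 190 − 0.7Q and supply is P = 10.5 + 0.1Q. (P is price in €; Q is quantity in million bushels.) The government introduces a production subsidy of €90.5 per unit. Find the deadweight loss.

€5118.91 million

Competitive equilibrium: 190 − 0.7Q = 10.5 + 0.1Q → Q* = 224.375, P* = 32.9375.
The subsidy lowers effective supply by 90.5: P = 0.1Q − 80.
New quantity: 190 − 0.7Q = 0.1Q − 80 → Q' = 337.5.
Overproduction ΔQ = 337.5 − 224.375 = 113.125; wedge = subsidy = 90.5.
DWL = ½ × 113.125 × 90.5 = €5118.91 million.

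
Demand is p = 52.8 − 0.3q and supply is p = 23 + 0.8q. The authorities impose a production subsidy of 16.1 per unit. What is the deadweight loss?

Competitive equilibrium: 52.8 − 0.3q = 23 + 0.8q → q* = 27.0909, p* = 44.6727.
The subsidy lowers effective supply by 16.1: p = 6.9 + 0.8q.
New quantity: 52.8 − 0.3q = 6.9 + 0.8q → q' = 41.7273.
Overproduction Δq = 41.7273 − 27.0909 = 14.6364; wedge = subsidy = 16.1.
Welfare loss = ½ × 14.6364 × 16.1 = 117.82.

117.82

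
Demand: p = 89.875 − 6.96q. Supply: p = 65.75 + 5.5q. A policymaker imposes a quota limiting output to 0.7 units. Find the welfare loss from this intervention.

9.52

Competitive equilibrium: 89.875 − 6.96q = 65.75 + 5.5q → q* = 1.9362, p* = 76.3991.
At q = 0.7: demand price = 89.875 − 6.96·0.7 = 85.003; supply price = 65.75 + 5.5·0.7 = 69.6.
Δq = 1.9362 − 0.7 = 1.2362; wedge = 85.003 − 69.6 = 15.403.
DWL = ½ × 1.2362 × 15.403 = 9.52.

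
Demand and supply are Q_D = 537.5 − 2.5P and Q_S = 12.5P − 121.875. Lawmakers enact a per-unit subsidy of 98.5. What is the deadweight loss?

10106.51

In inverse form: demand P = 215 − 0.4Q, supply P = 9.75 + 0.08Q.
Competitive equilibrium: 215 − 0.4Q = 9.75 + 0.08Q → Q* = 427.6042, P* = 43.9583.
The subsidy lowers effective supply by 98.5: P = 0.08Q − 88.75.
New quantity: 215 − 0.4Q = 0.08Q − 88.75 → Q' = 632.8125.
Overproduction ΔQ = 632.8125 − 427.6042 = 205.2083; wedge = subsidy = 98.5.
DWL = ½ × 205.2083 × 98.5 = 10106.51.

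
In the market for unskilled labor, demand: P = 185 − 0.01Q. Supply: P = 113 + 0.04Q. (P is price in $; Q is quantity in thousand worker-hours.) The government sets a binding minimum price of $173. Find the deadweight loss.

$1440 thousand

Competitive equilibrium: 185 − 0.01Q = 113 + 0.04Q → Q* = 1440, P* = 170.6.
At the floor P = 173, quantity demanded = (185 − 173)/0.01 = 1200.
Sellers' marginal cost at Q' = 1200: 113 + 0.04·1200 = 161.
ΔQ = 1440 − 1200 = 240; wedge = 173 − 161 = 12.
Deadweight loss = ½ × 240 × 12 = $1440 thousand.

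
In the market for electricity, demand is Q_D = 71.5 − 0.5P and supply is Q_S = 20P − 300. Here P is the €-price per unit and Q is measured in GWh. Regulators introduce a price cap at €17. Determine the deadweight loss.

In inverse form: demand P = 143 − 2Q, supply P = 15 + 0.05Q.
Competitive equilibrium: 143 − 2Q = 15 + 0.05Q → Q* = 62.439, P* = 18.122.
At the ceiling P = 17, quantity supplied = (17 − 15)/0.05 = 40.
Willingness to pay at Q' = 40: 143 − 2·40 = 63.
ΔQ = 62.439 − 40 = 22.439; wedge = 63 − 17 = 46.
Welfare loss = ½ × 22.439 × 46 = €516.10.

€516.10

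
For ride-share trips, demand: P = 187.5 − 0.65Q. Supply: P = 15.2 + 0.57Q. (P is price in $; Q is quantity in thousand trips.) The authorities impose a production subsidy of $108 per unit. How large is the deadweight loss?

$4780.33 thousand

Competitive equilibrium: 187.5 − 0.65Q = 15.2 + 0.57Q → Q* = 141.2295, P* = 95.7008.
The subsidy lowers effective supply by 108: P = 0.57Q − 92.8.
New quantity: 187.5 − 0.65Q = 0.57Q − 92.8 → Q' = 229.7541.
Overproduction ΔQ = 229.7541 − 141.2295 = 88.5246; wedge = subsidy = 108.
DWL = ½ × 88.5246 × 108 = $4780.33 thousand.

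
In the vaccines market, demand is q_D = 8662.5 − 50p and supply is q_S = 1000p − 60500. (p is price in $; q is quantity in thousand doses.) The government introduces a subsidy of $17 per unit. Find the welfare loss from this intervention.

$6880.95 thousand

In inverse form: demand p = 173.25 − 0.02q, supply p = 60.5 + 0.001q.
Competitive equilibrium: 173.25 − 0.02q = 60.5 + 0.001q → q* = 5369.0476, p* = 65.869.
The subsidy lowers effective supply by 17: p = 43.5 + 0.001q.
New quantity: 173.25 − 0.02q = 43.5 + 0.001q → q' = 6178.5714.
Overproduction Δq = 6178.5714 − 5369.0476 = 809.5238; wedge = subsidy = 17.
DWL = ½ × 809.5238 × 17 = $6880.95 thousand.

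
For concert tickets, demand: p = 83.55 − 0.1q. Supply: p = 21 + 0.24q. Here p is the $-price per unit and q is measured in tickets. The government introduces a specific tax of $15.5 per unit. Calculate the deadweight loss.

Competitive equilibrium: 83.55 − 0.1q = 21 + 0.24q → q* = 183.9706, p* = 65.1529.
With the tax, the buyer price exceeds the seller price by 15.5: (83.55 − 0.1q) − (21 + 0.24q) = 15.5 → q' = 138.3824.
Δq = 183.9706 − 138.3824 = 45.5882; the wedge equals the tax, 15.5.
The triangle = ½ × 45.5882 × 15.5 = $353.31.

$353.31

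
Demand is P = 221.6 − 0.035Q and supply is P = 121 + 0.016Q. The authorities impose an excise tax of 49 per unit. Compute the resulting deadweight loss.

23539.22

Competitive equilibrium: 221.6 − 0.035Q = 121 + 0.016Q → Q* = 1972.549, P* = 152.5608.
With the tax, the buyer price exceeds the seller price by 49: (221.6 − 0.035Q) − (121 + 0.016Q) = 49 → Q' = 1011.7647.
ΔQ = 1972.549 − 1011.7647 = 960.7843; the wedge equals the tax, 49.
The triangle = ½ × 960.7843 × 49 = 23539.22.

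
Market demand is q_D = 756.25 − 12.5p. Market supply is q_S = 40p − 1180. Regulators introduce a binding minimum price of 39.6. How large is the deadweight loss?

In inverse form: demand p = 60.5 − 0.08q, supply p = 29.5 + 0.025q.
Competitive equilibrium: 60.5 − 0.08q = 29.5 + 0.025q → q* = 295.2381, p* = 36.881.
At the floor p = 39.6, quantity demanded = (60.5 − 39.6)/0.08 = 261.25.
Sellers' marginal cost at q' = 261.25: 29.5 + 0.025·261.25 = 36.0313.
Δq = 295.2381 − 261.25 = 33.9881; wedge = 39.6 − 36.0313 = 3.5687.
DWL = ½ × 33.9881 × 3.5687 = 60.65.

60.65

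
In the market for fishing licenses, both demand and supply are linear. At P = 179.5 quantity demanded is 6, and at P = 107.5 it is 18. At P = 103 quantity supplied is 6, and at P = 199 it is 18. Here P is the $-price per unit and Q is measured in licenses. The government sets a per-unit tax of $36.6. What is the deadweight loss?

Demand slope = (107.5 − 179.5)/(18 − 6) = −6, so P = 215.5 − 6Q.
Supply slope = (199 − 103)/(18 − 6) = 8, so P = 55 + 8Q.
Competitive equilibrium: 215.5 − 6Q = 55 + 8Q → Q* = 11.4643, P* = 146.7143.
With the tax, the buyer price exceeds the seller price by 36.6: (215.5 − 6Q) − (55 + 8Q) = 36.6 → Q' = 8.85.
ΔQ = 11.4643 − 8.85 = 2.6143; the wedge equals the tax, 36.6.
Deadweight loss = ½ × 2.6143 × 36.6 = $47.84.

$47.84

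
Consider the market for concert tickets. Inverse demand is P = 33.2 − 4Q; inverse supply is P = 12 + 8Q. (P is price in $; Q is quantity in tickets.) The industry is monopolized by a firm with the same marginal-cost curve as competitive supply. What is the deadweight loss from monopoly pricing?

Competitive equilibrium: 33.2 − 4Q = 12 + 8Q → Q* = 1.7667, P* = 26.1333.
Marginal revenue: MR = 33.2 − 8Q. Set MR = MC: 33.2 − 8Q = 12 + 8Q → Q_m = 1.325.
Price P_m = 33.2 − 4·1.325 = 27.9; MC(Q_m) = 12 + 8·1.325 = 22.6.
Competitive Q* = 1.7667, so ΔQ = 0.4417; wedge = 27.9 − 22.6 = 5.3.
The triangle = ½ × 0.4417 × 5.3 = $1.17.

$1.17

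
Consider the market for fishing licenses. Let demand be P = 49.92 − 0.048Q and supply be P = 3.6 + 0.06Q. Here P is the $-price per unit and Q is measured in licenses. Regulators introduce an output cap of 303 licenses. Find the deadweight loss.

Competitive equilibrium: 49.92 − 0.048Q = 3.6 + 0.06Q → Q* = 428.8889, P* = 29.3333.
At Q = 303: demand price = 49.92 − 0.048·303 = 35.376; supply price = 3.6 + 0.06·303 = 21.78.
ΔQ = 428.8889 − 303 = 125.8889; wedge = 35.376 − 21.78 = 13.596.
The triangle = ½ × 125.8889 × 13.596 = $855.79.

$855.79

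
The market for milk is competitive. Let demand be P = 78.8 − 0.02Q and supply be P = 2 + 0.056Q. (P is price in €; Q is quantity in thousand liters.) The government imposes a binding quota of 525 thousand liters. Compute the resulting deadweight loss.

Competitive equilibrium: 78.8 − 0.02Q = 2 + 0.056Q → Q* = 1010.5263, P* = 58.5895.
At Q = 525: demand price = 78.8 − 0.02·525 = 68.3; supply price = 2 + 0.056·525 = 31.4.
ΔQ = 1010.5263 − 525 = 485.5263; wedge = 68.3 − 31.4 = 36.9.
Welfare loss = ½ × 485.5263 × 36.9 = €8957.96 thousand.

€8957.96 thousand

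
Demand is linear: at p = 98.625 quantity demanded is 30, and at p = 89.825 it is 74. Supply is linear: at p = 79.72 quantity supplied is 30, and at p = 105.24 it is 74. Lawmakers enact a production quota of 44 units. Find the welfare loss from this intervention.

40.87

Demand slope = (89.825 − 98.625)/(74 − 30) = −0.2, so p = 104.625 − 0.2q.
Supply slope = (105.24 − 79.72)/(74 − 30) = 0.58, so p = 62.32 + 0.58q.
Competitive equilibrium: 104.625 − 0.2q = 62.32 + 0.58q → q* = 54.2372, p* = 93.7776.
At q = 44: demand price = 104.625 − 0.2·44 = 95.825; supply price = 62.32 + 0.58·44 = 87.84.
Δq = 54.2372 − 44 = 10.2372; wedge = 95.825 − 87.84 = 7.985.
Welfare loss = ½ × 10.2372 × 7.985 = 40.87.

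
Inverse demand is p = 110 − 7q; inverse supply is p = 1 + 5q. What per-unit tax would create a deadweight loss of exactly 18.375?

Competitive equilibrium: 110 − 7q = 1 + 5q → q* = 9.0833, p* = 46.4167.
A tax t gives Δq = t/12 and wedge t, so DWL = t²/24.
t²/24 = 18.375 → t² = 441 → t = 21.

21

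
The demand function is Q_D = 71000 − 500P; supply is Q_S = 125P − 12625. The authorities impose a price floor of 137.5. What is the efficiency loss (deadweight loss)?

In inverse form: demand P = 142 − 0.002Q, supply P = 101 + 0.008Q.
Competitive equilibrium: 142 − 0.002Q = 101 + 0.008Q → Q* = 4100, P* = 133.8.
At the floor P = 137.5, quantity demanded = (142 − 137.5)/0.002 = 2250.
Sellers' marginal cost at Q' = 2250: 101 + 0.008·2250 = 119.
ΔQ = 4100 − 2250 = 1850; wedge = 137.5 − 119 = 18.5.
Deadweight loss = ½ × 1850 × 18.5 = 17112.50.

17112.50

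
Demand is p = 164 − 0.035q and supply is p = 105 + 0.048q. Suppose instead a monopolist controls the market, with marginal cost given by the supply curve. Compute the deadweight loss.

Competitive equilibrium: 164 − 0.035q = 105 + 0.048q → q* = 710.8434, p* = 139.1205.
Marginal revenue: MR = 164 − 0.07q. Set MR = MC: 164 − 0.07q = 105 + 0.048q → q_m = 500.
Price p_m = 164 − 0.035·500 = 146.5; MC(q_m) = 105 + 0.048·500 = 129.
Competitive q* = 710.8434, so Δq = 210.8434; wedge = 146.5 − 129 = 17.5.
Welfare loss = ½ × 210.8434 × 17.5 = 1844.88.

1844.88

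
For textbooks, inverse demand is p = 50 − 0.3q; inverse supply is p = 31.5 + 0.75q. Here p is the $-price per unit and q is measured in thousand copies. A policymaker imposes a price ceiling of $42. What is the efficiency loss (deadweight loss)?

$6.88 thousand

Competitive equilibrium: 50 − 0.3q = 31.5 + 0.75q → q* = 17.619, p* = 44.7143.
At the ceiling p = 42, quantity supplied = (42 − 31.5)/0.75 = 14.
Willingness to pay at q' = 14: 50 − 0.3·14 = 45.8.
Δq = 17.619 − 14 = 3.619; wedge = 45.8 − 42 = 3.8.
The triangle = ½ × 3.619 × 3.8 = $6.88 thousand.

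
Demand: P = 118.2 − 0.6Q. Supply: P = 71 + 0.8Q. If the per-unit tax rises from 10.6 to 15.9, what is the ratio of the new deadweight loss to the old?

Competitive equilibrium: 118.2 − 0.6Q = 71 + 0.8Q → Q* = 33.7143, P* = 97.9714.
For a per-unit tax t: ΔQ = t/1.4, so DWL = ½·t·(t/1.4) = t²/2.8.
At t = 10.6: DWL = 40.129. At t = 15.9: DWL = 90.289.
Ratio = (15.9/10.6)² = 2.25.

2.25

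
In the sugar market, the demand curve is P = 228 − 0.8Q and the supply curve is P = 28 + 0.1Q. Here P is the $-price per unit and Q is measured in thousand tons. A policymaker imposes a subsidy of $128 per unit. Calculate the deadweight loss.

$9102.22 thousand

Competitive equilibrium: 228 − 0.8Q = 28 + 0.1Q → Q* = 222.2222, P* = 50.2222.
The subsidy lowers effective supply by 128: P = 0.1Q − 100.
New quantity: 228 − 0.8Q = 0.1Q − 100 → Q' = 364.4444.
Overproduction ΔQ = 364.4444 − 222.2222 = 142.2222; wedge = subsidy = 128.
Welfare loss = ½ × 142.2222 × 128 = $9102.22 thousand.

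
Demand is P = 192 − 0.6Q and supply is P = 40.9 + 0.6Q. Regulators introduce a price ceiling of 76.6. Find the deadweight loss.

2646.70

Competitive equilibrium: 192 − 0.6Q = 40.9 + 0.6Q → Q* = 125.91667, P* = 116.45.
At the ceiling P = 76.6, quantity supplied = (76.6 − 40.9)/0.6 = 59.5.
Willingness to pay at Q' = 59.5: 192 − 0.6·59.5 = 156.3.
ΔQ = 125.91667 − 59.5 = 66.41667; wedge = 156.3 − 76.6 = 79.7.
Deadweight loss = ½ × 66.41667 × 79.7 = 2646.70.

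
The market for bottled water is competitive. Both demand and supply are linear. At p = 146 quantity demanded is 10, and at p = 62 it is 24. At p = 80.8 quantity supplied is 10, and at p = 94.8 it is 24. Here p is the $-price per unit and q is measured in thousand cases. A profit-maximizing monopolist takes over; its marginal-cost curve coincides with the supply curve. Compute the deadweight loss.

$278.13 thousand

Demand slope = (62 − 146)/(24 − 10) = −6, so p = 206 − 6q.
Supply slope = (94.8 − 80.8)/(24 − 10) = 1, so p = 70.8 + q.
Competitive equilibrium: 206 − 6q = 70.8 + q → q* = 19.3143, p* = 90.1143.
Marginal revenue: MR = 206 − 12q. Set MR = MC: 206 − 12q = 70.8 + q → q_m = 10.4.
Price p_m = 206 − 6·10.4 = 143.6; MC(q_m) = 70.8 + 1·10.4 = 81.2.
Competitive q* = 19.3143, so Δq = 8.9143; wedge = 143.6 − 81.2 = 62.4.
Deadweight loss = ½ × 8.9143 × 62.4 = $278.13 thousand.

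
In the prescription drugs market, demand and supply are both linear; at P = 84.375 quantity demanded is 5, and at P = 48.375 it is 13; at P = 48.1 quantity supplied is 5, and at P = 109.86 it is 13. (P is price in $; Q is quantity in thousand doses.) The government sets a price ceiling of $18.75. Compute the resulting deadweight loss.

$280.06 thousand

Demand slope = (48.375 − 84.375)/(13 − 5) = −4.5, so P = 106.875 − 4.5Q.
Supply slope = (109.86 − 48.1)/(13 − 5) = 7.72, so P = 9.5 + 7.72Q.
Competitive equilibrium: 106.875 − 4.5Q = 9.5 + 7.72Q → Q* = 7.9685, P* = 71.0168.
At the ceiling P = 18.75, quantity supplied = (18.75 − 9.5)/7.72 = 1.1982.
Willingness to pay at Q' = 1.1982: 106.875 − 4.5·1.1982 = 101.4831.
ΔQ = 7.9685 − 1.1982 = 6.7703; wedge = 101.4831 − 18.75 = 82.7331.
Deadweight loss = ½ × 6.7703 × 82.7331 = $280.06 thousand.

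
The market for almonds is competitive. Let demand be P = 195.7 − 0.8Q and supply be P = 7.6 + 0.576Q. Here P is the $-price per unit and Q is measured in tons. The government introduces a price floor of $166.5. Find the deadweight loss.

Competitive equilibrium: 195.7 − 0.8Q = 7.6 + 0.576Q → Q* = 136.7006, P* = 86.3395.
At the floor P = 166.5, quantity demanded = (195.7 − 166.5)/0.8 = 36.5.
Sellers' marginal cost at Q' = 36.5: 7.6 + 0.576·36.5 = 28.624.
ΔQ = 136.7006 − 36.5 = 100.2006; wedge = 166.5 − 28.624 = 137.876.
The triangle = ½ × 100.2006 × 137.876 = $6907.63.

$6907.63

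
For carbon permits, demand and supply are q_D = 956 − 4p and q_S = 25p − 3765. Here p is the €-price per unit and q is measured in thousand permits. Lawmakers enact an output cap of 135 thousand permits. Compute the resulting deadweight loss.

In inverse form: demand p = 239 − 0.25q, supply p = 150.6 + 0.04q.
Competitive equilibrium: 239 − 0.25q = 150.6 + 0.04q → q* = 304.8276, p* = 162.7931.
At q = 135: demand price = 239 − 0.25·135 = 205.25; supply price = 150.6 + 0.04·135 = 156.
Δq = 304.8276 − 135 = 169.8276; wedge = 205.25 − 156 = 49.25.
The triangle = ½ × 169.8276 × 49.25 = €4182 thousand.

€4182 thousand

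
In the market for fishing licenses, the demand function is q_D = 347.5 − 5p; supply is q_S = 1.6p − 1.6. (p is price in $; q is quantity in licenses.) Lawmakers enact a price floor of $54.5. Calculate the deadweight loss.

$26.60

In inverse form: demand p = 69.5 − 0.2q, supply p = 1 + 0.625q.
Competitive equilibrium: 69.5 − 0.2q = 1 + 0.625q → q* = 83.0303, p* = 52.8939.
At the floor p = 54.5, quantity demanded = (69.5 − 54.5)/0.2 = 75.
Sellers' marginal cost at q' = 75: 1 + 0.625·75 = 47.875.
Δq = 83.0303 − 75 = 8.0303; wedge = 54.5 − 47.875 = 6.625.
The triangle = ½ × 8.0303 × 6.625 = $26.60.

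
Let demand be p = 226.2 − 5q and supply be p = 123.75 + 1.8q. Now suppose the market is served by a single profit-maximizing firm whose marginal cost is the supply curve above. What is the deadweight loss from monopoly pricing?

Competitive equilibrium: 226.2 − 5q = 123.75 + 1.8q → q* = 15.0662, p* = 150.8691.
Marginal revenue: MR = 226.2 − 10q. Set MR = MC: 226.2 − 10q = 123.75 + 1.8q → q_m = 8.6822.
Price p_m = 226.2 − 5·8.6822 = 182.789; MC(q_m) = 123.75 + 1.8·8.6822 = 139.378.
Competitive q* = 15.0662, so Δq = 6.384; wedge = 182.789 − 139.378 = 43.411.
Welfare loss = ½ × 6.384 × 43.411 = 138.57.

138.57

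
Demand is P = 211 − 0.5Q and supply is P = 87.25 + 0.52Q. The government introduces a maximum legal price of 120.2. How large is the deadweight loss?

Competitive equilibrium: 211 − 0.5Q = 87.25 + 0.52Q → Q* = 121.3235, P* = 150.3382.
At the ceiling P = 120.2, quantity supplied = (120.2 − 87.25)/0.52 = 63.3654.
Willingness to pay at Q' = 63.3654: 211 − 0.5·63.3654 = 179.3173.
ΔQ = 121.3235 − 63.3654 = 57.9581; wedge = 179.3173 − 120.2 = 59.1173.
Deadweight loss = ½ × 57.9581 × 59.1173 = 1713.16.

1713.16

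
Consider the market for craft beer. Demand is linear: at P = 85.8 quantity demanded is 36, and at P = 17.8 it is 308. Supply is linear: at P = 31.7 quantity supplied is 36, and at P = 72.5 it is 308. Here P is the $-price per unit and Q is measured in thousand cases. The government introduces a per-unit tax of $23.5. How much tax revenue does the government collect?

Demand slope = (17.8 − 85.8)/(308 − 36) = −0.25, so P = 94.8 − 0.25Q.
Supply slope = (72.5 − 31.7)/(308 − 36) = 0.15, so P = 26.3 + 0.15Q.
Competitive equilibrium: 94.8 − 0.25Q = 26.3 + 0.15Q → Q* = 171.25, P* = 51.9875.
With the tax, the buyer price exceeds the seller price by 23.5: (94.8 − 0.25Q) − (26.3 + 0.15Q) = 23.5 → Q' = 112.5.
Tax revenue = 23.5 × 112.5 = $2643.75 thousand.

$2643.75 thousand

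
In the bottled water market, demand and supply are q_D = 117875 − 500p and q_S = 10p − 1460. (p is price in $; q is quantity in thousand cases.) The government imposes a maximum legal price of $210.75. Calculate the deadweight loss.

$2754.54 thousand

In inverse form: demand p = 235.75 − 0.002q, supply p = 146 + 0.1q.
Competitive equilibrium: 235.75 − 0.002q = 146 + 0.1q → q* = 879.902, p* = 233.9902.
At the ceiling p = 210.75, quantity supplied = (210.75 − 146)/0.1 = 647.5.
Willingness to pay at q' = 647.5: 235.75 − 0.002·647.5 = 234.455.
Δq = 879.902 − 647.5 = 232.402; wedge = 234.455 − 210.75 = 23.705.
DWL = ½ × 232.402 × 23.705 = $2754.54 thousand.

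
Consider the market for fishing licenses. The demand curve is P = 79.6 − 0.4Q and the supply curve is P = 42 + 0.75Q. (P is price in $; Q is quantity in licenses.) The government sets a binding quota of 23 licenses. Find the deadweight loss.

$54.05

Competitive equilibrium: 79.6 − 0.4Q = 42 + 0.75Q → Q* = 32.6957, P* = 66.5217.
At Q = 23: demand price = 79.6 − 0.4·23 = 70.4; supply price = 42 + 0.75·23 = 59.25.
ΔQ = 32.6957 − 23 = 9.6957; wedge = 70.4 − 59.25 = 11.15.
DWL = ½ × 9.6957 × 11.15 = $54.05.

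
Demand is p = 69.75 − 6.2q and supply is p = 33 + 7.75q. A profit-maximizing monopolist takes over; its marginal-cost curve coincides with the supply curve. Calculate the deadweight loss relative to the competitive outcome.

4.58

Competitive equilibrium: 69.75 − 6.2q = 33 + 7.75q → q* = 2.6344, p* = 53.4167.
Marginal revenue: MR = 69.75 − 12.4q. Set MR = MC: 69.75 − 12.4q = 33 + 7.75q → q_m = 1.8238.
Price p_m = 69.75 − 6.2·1.8238 = 58.4424; MC(q_m) = 33 + 7.75·1.8238 = 47.1345.
Competitive q* = 2.6344, so Δq = 0.8106; wedge = 58.4424 − 47.1345 = 11.3079.
Welfare loss = ½ × 0.8106 × 11.3079 = 4.58.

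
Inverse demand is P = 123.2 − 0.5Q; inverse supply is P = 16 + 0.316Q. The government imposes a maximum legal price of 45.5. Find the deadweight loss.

Competitive equilibrium: 123.2 − 0.5Q = 16 + 0.316Q → Q* = 131.3725, P* = 57.5137.
At the ceiling P = 45.5, quantity supplied = (45.5 − 16)/0.316 = 93.3544.
Willingness to pay at Q' = 93.3544: 123.2 − 0.5·93.3544 = 76.5228.
ΔQ = 131.3725 − 93.3544 = 38.0181; wedge = 76.5228 − 45.5 = 31.0228.
The triangle = ½ × 38.0181 × 31.0228 = 589.71.

589.71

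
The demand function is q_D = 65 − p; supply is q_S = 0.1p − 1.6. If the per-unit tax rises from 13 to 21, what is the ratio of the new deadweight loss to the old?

In inverse form: demand p = 65 − q, supply p = 16 + 10q.
Competitive equilibrium: 65 − q = 16 + 10q → q* = 4.4545, p* = 60.5455.
For a per-unit tax t: Δq = t/11, so DWL = ½·t·(t/11) = t²/22.
At t = 13: DWL = 7.682. At t = 21: DWL = 20.045.
Ratio = (21/13)² = 2.609.

2.609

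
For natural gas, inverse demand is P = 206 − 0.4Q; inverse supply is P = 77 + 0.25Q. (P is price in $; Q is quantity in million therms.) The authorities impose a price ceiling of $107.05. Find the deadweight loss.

$1990.58 million

Competitive equilibrium: 206 − 0.4Q = 77 + 0.25Q → Q* = 198.4615, P* = 126.6154.
At the ceiling P = 107.05, quantity supplied = (107.05 − 77)/0.25 = 120.2.
Willingness to pay at Q' = 120.2: 206 − 0.4·120.2 = 157.92.
ΔQ = 198.4615 − 120.2 = 78.2615; wedge = 157.92 − 107.05 = 50.87.
Deadweight loss = ½ × 78.2615 × 50.87 = $1990.58 million.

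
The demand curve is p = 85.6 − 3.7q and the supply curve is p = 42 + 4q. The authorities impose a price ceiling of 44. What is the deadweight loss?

102.60

Competitive equilibrium: 85.6 − 3.7q = 42 + 4q → q* = 5.6623, p* = 64.6494.
At the ceiling p = 44, quantity supplied = (44 − 42)/4 = 0.5.
Willingness to pay at q' = 0.5: 85.6 − 3.7·0.5 = 83.75.
Δq = 5.6623 − 0.5 = 5.1623; wedge = 83.75 − 44 = 39.75.
DWL = ½ × 5.1623 × 39.75 = 102.60.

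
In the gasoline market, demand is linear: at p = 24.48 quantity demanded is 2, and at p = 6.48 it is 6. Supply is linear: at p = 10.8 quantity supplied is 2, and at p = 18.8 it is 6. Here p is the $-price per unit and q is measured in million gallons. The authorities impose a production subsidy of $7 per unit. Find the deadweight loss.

$3.77 million

Demand slope = (6.48 − 24.48)/(6 − 2) = −4.5, so p = 33.48 − 4.5q.
Supply slope = (18.8 − 10.8)/(6 − 2) = 2, so p = 6.8 + 2q.
Competitive equilibrium: 33.48 − 4.5q = 6.8 + 2q → q* = 4.1046, p* = 15.0092.
The subsidy lowers effective supply by 7: p = 2q − 0.2.
New quantity: 33.48 − 4.5q = 2q − 0.2 → q' = 5.1815.
Overproduction Δq = 5.1815 − 4.1046 = 1.0769; wedge = subsidy = 7.
Deadweight loss = ½ × 1.0769 × 7 = $3.77 million.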